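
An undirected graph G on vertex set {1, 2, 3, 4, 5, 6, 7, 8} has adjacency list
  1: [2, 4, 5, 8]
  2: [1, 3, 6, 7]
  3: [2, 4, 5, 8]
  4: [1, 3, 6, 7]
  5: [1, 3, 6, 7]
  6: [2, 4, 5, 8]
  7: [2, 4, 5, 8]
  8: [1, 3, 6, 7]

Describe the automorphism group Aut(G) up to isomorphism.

G is 4-regular and bipartite with parts {1, 3, 6, 7} and {2, 4, 5, 8} (each part is independent and every cross-pair is an edge), so G = K_{4,4}. Aut(K_{4,4}) is the wreath product S_4 ≀ Z_2: permute within each part, then optionally swap the parts; |Aut| = 2·(4!)² = 1152.

(S_4 × S_4) ⋊ Z_2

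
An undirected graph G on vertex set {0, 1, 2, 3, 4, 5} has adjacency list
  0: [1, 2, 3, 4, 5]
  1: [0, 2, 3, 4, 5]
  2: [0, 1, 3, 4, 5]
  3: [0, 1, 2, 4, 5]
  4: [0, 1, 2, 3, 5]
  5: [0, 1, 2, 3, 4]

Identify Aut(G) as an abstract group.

the symmetric group on 6 letters

All 6 vertices are pairwise adjacent: G = K_6. Any permutation of the 6 vertices preserves K_6, so Aut(K_6) = S_6 of order 6! = 720.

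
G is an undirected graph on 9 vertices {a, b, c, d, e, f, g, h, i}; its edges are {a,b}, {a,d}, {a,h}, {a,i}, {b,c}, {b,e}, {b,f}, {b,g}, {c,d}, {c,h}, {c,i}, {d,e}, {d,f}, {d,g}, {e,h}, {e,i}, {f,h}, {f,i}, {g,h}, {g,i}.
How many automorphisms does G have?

The vertices split by degree into {b, d, h, i} (degree 5) and {a, c, e, f, g} (degree 4); every edge runs between the two parts, so G is the complete bipartite graph K_{4,5}. Automorphisms preserve the bipartition setwise (since the parts differ in size) and act as S_5 × S_4 within it; |Aut| = 2880.

2880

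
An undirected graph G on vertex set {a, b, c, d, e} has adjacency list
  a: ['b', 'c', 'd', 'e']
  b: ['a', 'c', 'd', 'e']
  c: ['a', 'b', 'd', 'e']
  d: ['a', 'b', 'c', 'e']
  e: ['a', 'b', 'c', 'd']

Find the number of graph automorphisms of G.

All 5 vertices are pairwise adjacent: G = K_5. Any permutation of the 5 vertices preserves K_5, so Aut(K_5) = S_5 of order 5! = 120.

120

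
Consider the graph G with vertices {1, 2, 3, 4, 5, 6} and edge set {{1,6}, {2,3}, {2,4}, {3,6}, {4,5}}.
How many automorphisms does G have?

The degree sequence is [1, 2, 2, 2, 1, 2]; the two degree-1 vertices 1 and 5 are the ends of a path, so G = P_6. The only nontrivial automorphism of a path is the end-to-end reflection, so Aut(G) ≅ Z_2.

2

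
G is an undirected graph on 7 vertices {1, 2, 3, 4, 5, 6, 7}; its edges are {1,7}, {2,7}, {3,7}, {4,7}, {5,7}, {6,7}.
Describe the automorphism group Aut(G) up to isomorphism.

the symmetric group on 6 letters

Vertex 7 has degree 6 and every other vertex has degree 1, so G is the star K_{1,6} with centre 7. Any automorphism fixes the centre and permutes the 6 leaves freely, so Aut(G) ≅ S_6 of order 6! = 720.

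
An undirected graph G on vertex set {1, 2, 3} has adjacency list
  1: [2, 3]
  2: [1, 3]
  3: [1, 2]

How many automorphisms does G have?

Every vertex has degree 2, so G is the complete graph K_3. Every bijection on the vertex set is an automorphism of K_3; hence Aut(K_3) ≅ S_3, order 6.

6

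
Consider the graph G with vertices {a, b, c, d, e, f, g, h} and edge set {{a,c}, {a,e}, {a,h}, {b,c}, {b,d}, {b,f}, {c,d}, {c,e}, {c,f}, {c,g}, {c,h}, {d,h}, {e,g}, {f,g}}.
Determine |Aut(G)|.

14

Vertex c is the unique vertex of degree 7; the remaining 7 vertices each have degree 3 and induce a cycle, so G is the wheel on 8 vertices with hub c. Every automorphism fixes the hub and acts on the rim 7-cycle, so Aut(G) ≅ Aut(C_7) = D_7 of order 14.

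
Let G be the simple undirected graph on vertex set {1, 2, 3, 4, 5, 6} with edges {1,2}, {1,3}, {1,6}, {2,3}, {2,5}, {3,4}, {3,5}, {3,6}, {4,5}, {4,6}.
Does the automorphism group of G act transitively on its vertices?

No

Vertex 3 is the only vertex of degree 5, so every automorphism fixes it; G is not vertex-transitive.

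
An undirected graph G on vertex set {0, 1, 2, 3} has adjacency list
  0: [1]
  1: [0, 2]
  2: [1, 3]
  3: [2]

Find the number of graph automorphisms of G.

The degree sequence is [1, 2, 2, 1]; the two degree-1 vertices 0 and 3 are the ends of a path, so G = P_4. The only nontrivial automorphism of a path is the end-to-end reflection, so Aut(G) ≅ Z_2.

2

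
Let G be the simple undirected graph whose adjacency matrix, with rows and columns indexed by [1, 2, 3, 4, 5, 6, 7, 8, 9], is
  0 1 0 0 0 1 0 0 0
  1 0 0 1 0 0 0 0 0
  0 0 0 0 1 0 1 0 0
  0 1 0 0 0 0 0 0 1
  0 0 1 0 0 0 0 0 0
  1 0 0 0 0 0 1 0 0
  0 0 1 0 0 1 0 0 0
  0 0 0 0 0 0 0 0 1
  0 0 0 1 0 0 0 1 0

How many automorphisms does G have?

The degree sequence is [2, 2, 2, 2, 1, 2, 2, 1, 2]; the two degree-1 vertices 5 and 8 are the ends of a path, so G = P_9. The only nontrivial automorphism of a path is the end-to-end reflection, so Aut(G) ≅ Z_2.

2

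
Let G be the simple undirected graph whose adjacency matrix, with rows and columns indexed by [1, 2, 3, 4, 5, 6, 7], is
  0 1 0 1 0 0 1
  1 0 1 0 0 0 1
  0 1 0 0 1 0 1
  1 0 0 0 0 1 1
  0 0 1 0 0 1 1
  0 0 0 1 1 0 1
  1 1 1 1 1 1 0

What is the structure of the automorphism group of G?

D_6

Vertex 7 is the unique vertex of degree 6; the remaining 6 vertices each have degree 3 and induce a cycle, so G is the wheel on 7 vertices with hub 7. Every automorphism fixes the hub and acts on the rim 6-cycle, so Aut(G) ≅ Aut(C_6) = D_6 of order 12.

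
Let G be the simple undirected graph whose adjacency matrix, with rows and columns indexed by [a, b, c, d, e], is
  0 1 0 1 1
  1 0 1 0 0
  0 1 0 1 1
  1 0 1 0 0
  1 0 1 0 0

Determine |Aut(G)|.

The vertices split by degree into {a, c} (degree 3) and {b, d, e} (degree 2); every edge runs between the two parts, so G is the complete bipartite graph K_{2,3}. The parts have unequal sizes, so no automorphism swaps them; each part is permuted independently, giving S_3 × S_2 of order 3!·2! = 12.

12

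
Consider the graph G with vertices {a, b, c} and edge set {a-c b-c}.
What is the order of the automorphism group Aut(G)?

The degree sequence is [1, 1, 2]; the two degree-1 vertices a and b are the ends of a path, so G = P_3. A path has exactly one nontrivial symmetry — reversal — giving Aut(G) of order 2.

2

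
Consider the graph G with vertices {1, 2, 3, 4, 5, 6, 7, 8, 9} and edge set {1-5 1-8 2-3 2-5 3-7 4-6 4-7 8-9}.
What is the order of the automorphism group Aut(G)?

2

The degree sequence is [2, 2, 2, 2, 2, 1, 2, 2, 1]; the two degree-1 vertices 6 and 9 are the ends of a path, so G = P_9. The only nontrivial automorphism of a path is the end-to-end reflection, so Aut(G) ≅ Z_2.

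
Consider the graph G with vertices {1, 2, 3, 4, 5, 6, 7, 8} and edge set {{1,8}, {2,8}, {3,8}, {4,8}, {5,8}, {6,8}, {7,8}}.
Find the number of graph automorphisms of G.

Vertex 8 has degree 7 and every other vertex has degree 1, so G is the star K_{1,7} with centre 8. Any automorphism fixes the centre and permutes the 7 leaves freely, so Aut(G) ≅ S_7 of order 7! = 5040.

5040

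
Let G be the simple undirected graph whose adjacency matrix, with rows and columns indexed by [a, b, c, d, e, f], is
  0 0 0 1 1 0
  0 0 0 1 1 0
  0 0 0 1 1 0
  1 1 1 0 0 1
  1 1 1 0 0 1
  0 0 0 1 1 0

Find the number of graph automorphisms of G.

The vertices split by degree into {d, e} (degree 4) and {a, b, c, f} (degree 2); every edge runs between the two parts, so G is the complete bipartite graph K_{2,4}. The parts have unequal sizes, so no automorphism swaps them; each part is permuted independently, giving S_4 × S_2 of order 4!·2! = 48.

48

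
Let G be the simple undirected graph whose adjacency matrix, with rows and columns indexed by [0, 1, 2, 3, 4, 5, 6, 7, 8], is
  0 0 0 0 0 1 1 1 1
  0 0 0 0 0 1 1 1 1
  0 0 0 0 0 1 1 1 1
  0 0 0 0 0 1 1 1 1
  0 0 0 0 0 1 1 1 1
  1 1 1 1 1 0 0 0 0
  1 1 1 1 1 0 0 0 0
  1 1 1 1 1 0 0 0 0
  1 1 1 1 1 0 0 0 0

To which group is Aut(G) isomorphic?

The vertices split by degree into {5, 6, 7, 8} (degree 5) and {0, 1, 2, 3, 4} (degree 4); every edge runs between the two parts, so G is the complete bipartite graph K_{4,5}. Automorphisms preserve the bipartition setwise (since the parts differ in size) and act as S_4 × S_5 within it; |Aut| = 2880.

S_4 × S_5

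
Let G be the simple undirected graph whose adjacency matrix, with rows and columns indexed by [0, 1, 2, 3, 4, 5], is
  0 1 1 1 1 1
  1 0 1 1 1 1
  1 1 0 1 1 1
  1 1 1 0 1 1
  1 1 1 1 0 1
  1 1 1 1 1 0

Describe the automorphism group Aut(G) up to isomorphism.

All 6 vertices are pairwise adjacent: G = K_6. Every bijection on the vertex set is an automorphism of K_6; hence Aut(K_6) ≅ S_6, order 720.

S_6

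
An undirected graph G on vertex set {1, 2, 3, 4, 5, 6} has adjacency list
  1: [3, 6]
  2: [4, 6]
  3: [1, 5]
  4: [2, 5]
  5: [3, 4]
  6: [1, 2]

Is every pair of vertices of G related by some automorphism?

Yes

G is 2-regular and connected on 6 vertices, i.e. the cycle C_6. C_6 has 6 rotations and 6 reflections, so Aut(C_6) ≅ D_6 of order 12. Under this action every vertex can be carried to every other, so G is vertex-transitive.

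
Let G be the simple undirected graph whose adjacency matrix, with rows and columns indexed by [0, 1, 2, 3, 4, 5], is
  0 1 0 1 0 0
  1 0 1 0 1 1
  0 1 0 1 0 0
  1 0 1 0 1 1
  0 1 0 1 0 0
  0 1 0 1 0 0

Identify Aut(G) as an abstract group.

The vertices split by degree into {1, 3} (degree 4) and {0, 2, 4, 5} (degree 2); every edge runs between the two parts, so G is the complete bipartite graph K_{2,4}. Automorphisms preserve the bipartition setwise (since the parts differ in size) and act as S_2 × S_4 within it; |Aut| = 48.

S_2 × S_4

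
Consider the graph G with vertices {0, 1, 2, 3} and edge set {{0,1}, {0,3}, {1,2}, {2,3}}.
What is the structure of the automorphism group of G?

Z_2^2 ⋊ S_2

G is 2-regular and bipartite on 2^2 = 4 vertices with girth 4; it is the hypercube graph Q_2. The symmetry group of the 2-cube is the hyperoctahedral group B_2 = Z_2 ≀ S_2, of order 2^2·2! = 8.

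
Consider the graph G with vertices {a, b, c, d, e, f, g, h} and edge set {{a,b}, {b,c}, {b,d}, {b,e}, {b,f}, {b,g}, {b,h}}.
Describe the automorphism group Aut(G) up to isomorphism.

Vertex b has degree 7 and every other vertex has degree 1, so G is the star K_{1,7} with centre b. The 7 leaves are pairwise interchangeable while the centre is fixed, giving Aut(G) = S_7.

the symmetric group on 7 letters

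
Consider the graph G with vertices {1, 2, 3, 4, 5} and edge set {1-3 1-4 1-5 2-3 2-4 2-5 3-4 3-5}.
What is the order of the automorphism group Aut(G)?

8

Vertex 3 is the unique vertex of degree 4; the remaining 4 vertices each have degree 3 and induce a cycle, so G is the wheel on 5 vertices with hub 3. Every automorphism fixes the hub and acts on the rim 4-cycle, so Aut(G) ≅ Aut(C_4) = D_4 of order 8.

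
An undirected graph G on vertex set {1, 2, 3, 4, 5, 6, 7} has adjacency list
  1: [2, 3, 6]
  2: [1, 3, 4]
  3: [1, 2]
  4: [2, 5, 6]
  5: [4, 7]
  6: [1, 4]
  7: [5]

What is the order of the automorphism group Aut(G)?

1

The degree sequence is [3, 3, 2, 3, 2, 2, 1]. Checking the degree-preserving permutations of the vertex set shows that none except the identity preserves every edge, so Aut(G) is trivial.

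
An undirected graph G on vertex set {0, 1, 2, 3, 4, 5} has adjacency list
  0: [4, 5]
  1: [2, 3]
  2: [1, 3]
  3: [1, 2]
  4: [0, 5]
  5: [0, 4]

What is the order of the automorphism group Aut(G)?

G has two connected components, {1, 2, 3} and {0, 4, 5}; each is 2-regular, so G = C_3 ⊔ C_3. With two isomorphic components, Aut(G) = Aut(C_3) ≀ S_2 = (D_3 × D_3) ⋊ Z_2: permute each cycle by D_3, then optionally swap the two cycles. Order 2·(2·3)² = 72.

72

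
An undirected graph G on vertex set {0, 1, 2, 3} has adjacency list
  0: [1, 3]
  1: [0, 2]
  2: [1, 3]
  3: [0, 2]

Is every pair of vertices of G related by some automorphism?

Yes

G is 2-regular and bipartite on 2^2 = 4 vertices with girth 4; it is the hypercube graph Q_2. Aut(Q_2) consists of the signed permutations of the 2 coordinate axes: 2! permutations times 2^2 sign flips, so |Aut| = 2^2·2! = 8. This group acts transitively on the 4 vertices.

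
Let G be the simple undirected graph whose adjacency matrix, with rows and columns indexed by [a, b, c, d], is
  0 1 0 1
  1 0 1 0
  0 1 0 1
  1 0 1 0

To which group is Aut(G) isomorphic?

D_4

G is 2-regular and bipartite on 2^2 = 4 vertices with girth 4; it is the hypercube graph Q_2. The symmetry group of the 2-cube is the hyperoctahedral group B_2 = Z_2 ≀ S_2, of order 2^2·2! = 8.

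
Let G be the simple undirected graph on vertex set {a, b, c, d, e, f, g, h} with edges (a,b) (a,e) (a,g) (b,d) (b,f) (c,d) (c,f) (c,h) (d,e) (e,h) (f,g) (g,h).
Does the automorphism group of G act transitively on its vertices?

Yes

G is 3-regular and bipartite on 2^3 = 8 vertices with girth 4; it is the hypercube graph Q_3. Aut(Q_3) consists of the signed permutations of the 3 coordinate axes: 3! permutations times 2^3 sign flips, so |Aut| = 2^3·3! = 48. Under this action every vertex can be carried to every other, so G is vertex-transitive.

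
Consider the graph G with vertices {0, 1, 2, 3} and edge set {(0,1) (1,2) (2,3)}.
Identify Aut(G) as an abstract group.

C_2

The degree sequence is [1, 2, 2, 1]; the two degree-1 vertices 0 and 3 are the ends of a path, so G = P_4. A path has exactly one nontrivial symmetry — reversal — giving Aut(G) of order 2.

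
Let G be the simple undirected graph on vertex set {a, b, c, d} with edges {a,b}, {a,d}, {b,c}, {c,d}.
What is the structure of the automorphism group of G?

Every vertex has degree 2 and the graph is connected, so G is the 4-cycle C_4. C_4 has 4 rotations and 4 reflections, so Aut(C_4) ≅ D_4 of order 8.

D_4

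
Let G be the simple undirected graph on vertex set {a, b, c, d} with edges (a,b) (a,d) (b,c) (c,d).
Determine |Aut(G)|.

8

G is 2-regular and bipartite with parts {b, d} and {a, c} (each part is independent and every cross-pair is an edge), so G = K_{2,2}. Aut(K_{2,2}) is the wreath product S_2 ≀ Z_2: permute within each part, then optionally swap the parts; |Aut| = 2·(2!)² = 8.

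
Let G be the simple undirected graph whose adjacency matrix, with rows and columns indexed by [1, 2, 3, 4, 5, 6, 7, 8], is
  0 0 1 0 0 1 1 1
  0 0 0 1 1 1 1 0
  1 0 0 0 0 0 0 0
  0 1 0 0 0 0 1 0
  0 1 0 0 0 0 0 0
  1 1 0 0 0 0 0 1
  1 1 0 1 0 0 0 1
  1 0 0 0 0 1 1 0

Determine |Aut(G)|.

The degree sequence is [4, 4, 1, 2, 1, 3, 4, 3]. Checking the degree-preserving permutations of the vertex set shows that none except the identity preserves every edge, so Aut(G) is trivial.

1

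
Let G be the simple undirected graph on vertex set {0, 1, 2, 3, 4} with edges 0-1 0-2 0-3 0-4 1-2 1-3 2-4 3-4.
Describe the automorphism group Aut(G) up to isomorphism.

D_4

Vertex 0 is the unique vertex of degree 4; the remaining 4 vertices each have degree 3 and induce a cycle, so G is the wheel on 5 vertices with hub 0. With the hub fixed, the remaining symmetry is that of the rim cycle C_4, giving the dihedral group D_4.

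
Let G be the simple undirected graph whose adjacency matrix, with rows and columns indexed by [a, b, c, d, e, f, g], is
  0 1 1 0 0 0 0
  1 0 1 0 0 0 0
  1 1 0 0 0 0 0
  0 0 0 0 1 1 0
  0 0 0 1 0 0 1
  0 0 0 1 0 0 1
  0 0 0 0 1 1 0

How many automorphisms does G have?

48

G has two connected components, {d, e, f, g} and {a, b, c}; each is 2-regular, so G = C_4 ⊔ C_3. The components are non-isomorphic (different sizes), so Aut(G) = Aut(C_4) × Aut(C_3) = D_4 × D_3 of order 8·6 = 48.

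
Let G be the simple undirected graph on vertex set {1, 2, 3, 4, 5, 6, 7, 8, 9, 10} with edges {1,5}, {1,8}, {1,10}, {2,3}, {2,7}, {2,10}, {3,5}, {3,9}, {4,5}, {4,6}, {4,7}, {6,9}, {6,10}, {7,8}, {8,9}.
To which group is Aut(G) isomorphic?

S_5

G is 3-regular on 10 vertices with no triangles and no 4-cycles (girth 5): this is the Petersen graph. Viewing the Petersen graph as the Kneser graph K(5,2) — vertices are 2-subsets of {1,…,5}, edges join disjoint pairs — its automorphisms are exactly the permutations of the 5-element set, so Aut ≅ S_5 of order 120.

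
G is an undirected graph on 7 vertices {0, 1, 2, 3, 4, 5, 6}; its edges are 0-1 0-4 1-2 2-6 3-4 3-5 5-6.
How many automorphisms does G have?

14

G is 2-regular and connected on 7 vertices, i.e. the cycle C_7. The automorphisms of the 7-cycle are exactly the symmetries of a regular 7-gon: the dihedral group D_7, |D_7| = 14.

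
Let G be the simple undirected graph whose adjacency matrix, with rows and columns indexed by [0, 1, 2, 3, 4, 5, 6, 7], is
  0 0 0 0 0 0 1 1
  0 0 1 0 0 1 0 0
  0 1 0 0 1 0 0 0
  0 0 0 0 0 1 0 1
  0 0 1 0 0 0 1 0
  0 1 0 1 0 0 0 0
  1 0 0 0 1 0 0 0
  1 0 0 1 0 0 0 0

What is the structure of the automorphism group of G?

the dihedral group of order 16

Every vertex has degree 2 and the graph is connected, so G is the 8-cycle C_8. The automorphisms of the 8-cycle are exactly the symmetries of a regular 8-gon: the dihedral group D_8, |D_8| = 16.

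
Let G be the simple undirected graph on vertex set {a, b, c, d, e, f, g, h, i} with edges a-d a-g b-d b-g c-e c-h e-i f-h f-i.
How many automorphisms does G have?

80

G has two connected components, {c, e, f, h, i} and {a, b, d, g}; each is 2-regular, so G = C_5 ⊔ C_4. The components are non-isomorphic (different sizes), so Aut(G) = Aut(C_5) × Aut(C_4) = D_5 × D_4 of order 10·8 = 80.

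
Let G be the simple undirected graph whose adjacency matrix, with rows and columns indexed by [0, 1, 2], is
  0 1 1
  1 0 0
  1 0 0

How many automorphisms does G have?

The degree sequence is [2, 1, 1]; the two degree-1 vertices 1 and 2 are the ends of a path, so G = P_3. A path has exactly one nontrivial symmetry — reversal — giving Aut(G) of order 2.

2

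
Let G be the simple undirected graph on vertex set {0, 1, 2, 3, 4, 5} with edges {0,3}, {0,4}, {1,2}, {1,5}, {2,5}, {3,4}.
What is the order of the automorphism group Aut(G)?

G has two connected components, {1, 2, 5} and {0, 3, 4}; each is 2-regular, so G = C_3 ⊔ C_3. Aut of a disjoint union of two copies of C_3 is the wreath product D_3 ≀ Z_2, of order 2·6² = 72.

72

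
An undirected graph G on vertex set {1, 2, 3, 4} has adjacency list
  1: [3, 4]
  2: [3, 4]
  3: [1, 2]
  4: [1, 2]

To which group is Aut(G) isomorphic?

G is 2-regular and bipartite on 2^2 = 4 vertices with girth 4; it is the hypercube graph Q_2. Aut(Q_2) consists of the signed permutations of the 2 coordinate axes: 2! permutations times 2^2 sign flips, so |Aut| = 2^2·2! = 8.

D_4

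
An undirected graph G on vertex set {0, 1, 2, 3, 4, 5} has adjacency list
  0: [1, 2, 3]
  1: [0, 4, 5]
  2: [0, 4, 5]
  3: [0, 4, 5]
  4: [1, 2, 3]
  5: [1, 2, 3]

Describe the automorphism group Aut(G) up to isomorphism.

G is 3-regular and bipartite with parts {0, 4, 5} and {1, 2, 3} (each part is independent and every cross-pair is an edge), so G = K_{3,3}. Each part can be permuted independently (S_3 × S_3) and the two equal-size parts can also be swapped, giving (S_3 × S_3) ⋊ Z_2 of order 2·(3!)² = 72.

(S_3 × S_3) ⋊ Z_2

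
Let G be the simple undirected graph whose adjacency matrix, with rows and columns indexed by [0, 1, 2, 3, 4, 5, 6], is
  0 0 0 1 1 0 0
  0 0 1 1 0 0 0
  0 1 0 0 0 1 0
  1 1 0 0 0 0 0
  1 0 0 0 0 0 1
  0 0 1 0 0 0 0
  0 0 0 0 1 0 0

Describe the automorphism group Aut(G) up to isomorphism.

The degree sequence is [2, 2, 2, 2, 2, 1, 1]; the two degree-1 vertices 5 and 6 are the ends of a path, so G = P_7. The only nontrivial automorphism of a path is the end-to-end reflection, so Aut(G) ≅ Z_2.

the cyclic group of order 2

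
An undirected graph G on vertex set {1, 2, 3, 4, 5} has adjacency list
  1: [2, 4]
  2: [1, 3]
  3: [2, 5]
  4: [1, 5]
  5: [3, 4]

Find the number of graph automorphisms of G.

Every vertex has degree 2 and the graph is connected, so G is the 5-cycle C_5. The automorphisms of the 5-cycle are exactly the symmetries of a regular 5-gon: the dihedral group D_5, |D_5| = 10.

10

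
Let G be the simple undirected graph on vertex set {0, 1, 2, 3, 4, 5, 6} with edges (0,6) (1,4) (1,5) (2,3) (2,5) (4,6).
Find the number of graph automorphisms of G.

The degree sequence is [1, 2, 2, 1, 2, 2, 2]; the two degree-1 vertices 0 and 3 are the ends of a path, so G = P_7. The only nontrivial automorphism of a path is the end-to-end reflection, so Aut(G) ≅ Z_2.

2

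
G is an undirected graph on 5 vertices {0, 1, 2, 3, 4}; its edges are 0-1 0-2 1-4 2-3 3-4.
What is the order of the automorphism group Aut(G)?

Every vertex has degree 2 and the graph is connected, so G is the 5-cycle C_5. C_5 has 5 rotations and 5 reflections, so Aut(C_5) ≅ D_5 of order 10.

10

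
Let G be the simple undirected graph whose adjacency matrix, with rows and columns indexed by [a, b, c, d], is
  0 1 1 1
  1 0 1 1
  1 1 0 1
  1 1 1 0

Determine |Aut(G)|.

24

All 4 vertices are pairwise adjacent: G = K_4. Every bijection on the vertex set is an automorphism of K_4; hence Aut(K_4) ≅ S_4, order 24.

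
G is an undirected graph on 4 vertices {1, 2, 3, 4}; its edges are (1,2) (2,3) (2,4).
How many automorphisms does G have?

6

Vertex 2 has degree 3 and every other vertex has degree 1, so G is the star K_{1,3} with centre 2. The 3 leaves are pairwise interchangeable while the centre is fixed, giving Aut(G) = S_3.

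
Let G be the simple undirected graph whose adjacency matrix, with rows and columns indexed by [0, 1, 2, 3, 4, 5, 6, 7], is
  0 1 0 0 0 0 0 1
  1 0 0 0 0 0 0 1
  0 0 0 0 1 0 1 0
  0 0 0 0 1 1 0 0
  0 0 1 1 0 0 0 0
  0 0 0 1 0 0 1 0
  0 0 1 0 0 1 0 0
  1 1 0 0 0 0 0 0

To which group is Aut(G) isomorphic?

D_3 × D_5

G has two connected components, {2, 3, 4, 5, 6} and {0, 1, 7}; each is 2-regular, so G = C_5 ⊔ C_3. The components are non-isomorphic (different sizes), so Aut(G) = Aut(C_3) × Aut(C_5) = D_3 × D_5 of order 6·10 = 60.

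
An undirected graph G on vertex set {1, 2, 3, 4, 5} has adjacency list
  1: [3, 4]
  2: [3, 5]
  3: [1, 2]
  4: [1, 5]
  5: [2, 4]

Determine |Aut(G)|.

10

Every vertex has degree 2 and the graph is connected, so G is the 5-cycle C_5. The automorphisms of the 5-cycle are exactly the symmetries of a regular 5-gon: the dihedral group D_5, |D_5| = 10.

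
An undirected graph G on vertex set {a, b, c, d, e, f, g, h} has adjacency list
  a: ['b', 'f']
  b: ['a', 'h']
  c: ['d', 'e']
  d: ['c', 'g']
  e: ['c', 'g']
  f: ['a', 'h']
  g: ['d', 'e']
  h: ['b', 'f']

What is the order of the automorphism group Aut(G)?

128

G has two connected components, {c, d, e, g} and {a, b, f, h}; each is 2-regular, so G = C_4 ⊔ C_4. With two isomorphic components, Aut(G) = Aut(C_4) ≀ S_2 = (D_4 × D_4) ⋊ Z_2: permute each cycle by D_4, then optionally swap the two cycles. Order 2·(2·4)² = 128.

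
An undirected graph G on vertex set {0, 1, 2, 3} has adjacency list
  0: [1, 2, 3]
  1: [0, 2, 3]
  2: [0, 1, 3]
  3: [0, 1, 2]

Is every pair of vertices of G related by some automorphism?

All 4 vertices are pairwise adjacent: G = K_4. Any permutation of the 4 vertices preserves K_4, so Aut(K_4) = S_4 of order 4! = 24. This group acts transitively on the 4 vertices.

Yes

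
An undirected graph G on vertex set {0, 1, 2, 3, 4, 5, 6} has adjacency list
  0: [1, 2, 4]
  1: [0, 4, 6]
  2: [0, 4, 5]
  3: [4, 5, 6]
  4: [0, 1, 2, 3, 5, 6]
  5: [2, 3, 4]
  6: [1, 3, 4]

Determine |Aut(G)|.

12

Vertex 4 is the unique vertex of degree 6; the remaining 6 vertices each have degree 3 and induce a cycle, so G is the wheel on 7 vertices with hub 4. Every automorphism fixes the hub and acts on the rim 6-cycle, so Aut(G) ≅ Aut(C_6) = D_6 of order 12.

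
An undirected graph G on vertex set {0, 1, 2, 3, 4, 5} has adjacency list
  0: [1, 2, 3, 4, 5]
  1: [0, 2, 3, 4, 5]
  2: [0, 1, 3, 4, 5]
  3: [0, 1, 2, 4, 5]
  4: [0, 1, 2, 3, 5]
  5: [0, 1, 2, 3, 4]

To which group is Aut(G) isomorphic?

the symmetric group on 6 letters

Every vertex has degree 5, so G is the complete graph K_6. Any permutation of the 6 vertices preserves K_6, so Aut(K_6) = S_6 of order 6! = 720.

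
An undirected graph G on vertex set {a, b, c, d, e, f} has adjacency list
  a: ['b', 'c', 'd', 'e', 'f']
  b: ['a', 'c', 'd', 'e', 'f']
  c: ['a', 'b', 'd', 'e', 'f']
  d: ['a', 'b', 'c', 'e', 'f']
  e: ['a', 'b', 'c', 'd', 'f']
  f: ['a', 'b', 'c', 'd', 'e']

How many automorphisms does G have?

Every vertex has degree 5, so G is the complete graph K_6. Any permutation of the 6 vertices preserves K_6, so Aut(K_6) = S_6 of order 6! = 720.

720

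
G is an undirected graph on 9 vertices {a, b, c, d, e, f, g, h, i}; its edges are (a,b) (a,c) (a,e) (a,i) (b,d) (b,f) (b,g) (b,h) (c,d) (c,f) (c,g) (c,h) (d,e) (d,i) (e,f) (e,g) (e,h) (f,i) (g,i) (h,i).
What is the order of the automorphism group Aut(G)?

The vertices split by degree into {b, c, e, i} (degree 5) and {a, d, f, g, h} (degree 4); every edge runs between the two parts, so G is the complete bipartite graph K_{4,5}. Automorphisms preserve the bipartition setwise (since the parts differ in size) and act as S_5 × S_4 within it; |Aut| = 2880.

2880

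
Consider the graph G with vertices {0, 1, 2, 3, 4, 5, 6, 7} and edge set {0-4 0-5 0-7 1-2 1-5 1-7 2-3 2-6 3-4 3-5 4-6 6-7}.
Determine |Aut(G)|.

48

G is 3-regular and bipartite on 2^3 = 8 vertices with girth 4; it is the hypercube graph Q_3. Aut(Q_3) consists of the signed permutations of the 3 coordinate axes: 3! permutations times 2^3 sign flips, so |Aut| = 2^3·3! = 48.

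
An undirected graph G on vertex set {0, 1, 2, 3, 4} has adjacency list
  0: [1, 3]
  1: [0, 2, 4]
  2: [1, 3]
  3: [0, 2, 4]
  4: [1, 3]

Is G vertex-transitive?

Automorphisms preserve degree, but G has vertices of degree 2 and vertices of degree 3; no automorphism maps one to the other, so G is not vertex-transitive.

No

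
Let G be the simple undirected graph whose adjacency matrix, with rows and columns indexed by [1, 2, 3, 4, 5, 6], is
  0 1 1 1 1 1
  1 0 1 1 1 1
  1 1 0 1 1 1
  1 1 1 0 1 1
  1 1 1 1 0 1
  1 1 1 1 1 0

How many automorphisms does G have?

720

All 6 vertices are pairwise adjacent: G = K_6. Every bijection on the vertex set is an automorphism of K_6; hence Aut(K_6) ≅ S_6, order 720.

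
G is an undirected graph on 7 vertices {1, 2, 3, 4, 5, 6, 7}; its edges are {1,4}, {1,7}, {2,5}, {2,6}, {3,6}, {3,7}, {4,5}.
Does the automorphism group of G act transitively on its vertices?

Yes

Every vertex has degree 2 and the graph is connected, so G is the 7-cycle C_7. C_7 has 7 rotations and 7 reflections, so Aut(C_7) ≅ D_7 of order 14. Under this action every vertex can be carried to every other, so G is vertex-transitive.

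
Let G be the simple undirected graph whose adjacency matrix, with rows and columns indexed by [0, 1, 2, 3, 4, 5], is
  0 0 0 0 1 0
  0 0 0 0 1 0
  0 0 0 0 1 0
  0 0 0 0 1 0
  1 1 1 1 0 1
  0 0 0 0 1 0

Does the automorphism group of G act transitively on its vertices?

Vertex 4 is the only vertex of degree 5, so every automorphism fixes it; G is not vertex-transitive.

No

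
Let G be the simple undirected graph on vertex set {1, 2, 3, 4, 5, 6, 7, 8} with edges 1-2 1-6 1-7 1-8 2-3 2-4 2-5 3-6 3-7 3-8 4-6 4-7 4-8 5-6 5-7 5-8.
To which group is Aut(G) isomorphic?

(S_4 × S_4) ⋊ Z_2

G is 4-regular and bipartite with parts {2, 6, 7, 8} and {1, 3, 4, 5} (each part is independent and every cross-pair is an edge), so G = K_{4,4}. Aut(K_{4,4}) is the wreath product S_4 ≀ Z_2: permute within each part, then optionally swap the parts; |Aut| = 2·(4!)² = 1152.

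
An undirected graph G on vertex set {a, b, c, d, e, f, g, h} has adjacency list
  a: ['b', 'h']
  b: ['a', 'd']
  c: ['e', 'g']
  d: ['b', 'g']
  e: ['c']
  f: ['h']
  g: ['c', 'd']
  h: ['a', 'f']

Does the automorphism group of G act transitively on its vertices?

No

Automorphisms preserve degree, but G has vertices of degree 1 and vertices of degree 2; no automorphism maps one to the other, so G is not vertex-transitive.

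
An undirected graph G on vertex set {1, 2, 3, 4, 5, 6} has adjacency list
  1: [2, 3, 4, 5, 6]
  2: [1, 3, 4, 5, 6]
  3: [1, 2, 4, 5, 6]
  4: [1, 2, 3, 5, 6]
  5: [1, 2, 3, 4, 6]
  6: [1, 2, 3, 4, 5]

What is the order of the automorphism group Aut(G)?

Every vertex has degree 5, so G is the complete graph K_6. Any permutation of the 6 vertices preserves K_6, so Aut(K_6) = S_6 of order 6! = 720.

720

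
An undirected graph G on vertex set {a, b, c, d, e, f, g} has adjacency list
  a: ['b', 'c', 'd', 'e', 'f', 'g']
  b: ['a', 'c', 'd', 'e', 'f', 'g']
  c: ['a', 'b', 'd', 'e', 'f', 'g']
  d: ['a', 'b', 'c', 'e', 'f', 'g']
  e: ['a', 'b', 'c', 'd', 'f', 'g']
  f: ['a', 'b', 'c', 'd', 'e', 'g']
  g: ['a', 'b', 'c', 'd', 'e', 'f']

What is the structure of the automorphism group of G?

the symmetric group on 7 letters

All 7 vertices are pairwise adjacent: G = K_7. Any permutation of the 7 vertices preserves K_7, so Aut(K_7) = S_7 of order 7! = 5040.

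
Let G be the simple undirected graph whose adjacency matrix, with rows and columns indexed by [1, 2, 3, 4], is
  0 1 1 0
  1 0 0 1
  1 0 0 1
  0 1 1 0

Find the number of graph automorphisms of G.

G is 2-regular and bipartite on 2^2 = 4 vertices with girth 4; it is the hypercube graph Q_2. The symmetry group of the 2-cube is the hyperoctahedral group B_2 = Z_2 ≀ S_2, of order 2^2·2! = 8.

8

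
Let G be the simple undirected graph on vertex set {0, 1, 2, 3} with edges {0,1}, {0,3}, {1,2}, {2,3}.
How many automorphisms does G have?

G is 2-regular and bipartite with parts {1, 3} and {0, 2} (each part is independent and every cross-pair is an edge), so G = K_{2,2}. Each part can be permuted independently (S_2 × S_2) and the two equal-size parts can also be swapped, giving (S_2 × S_2) ⋊ Z_2 of order 2·(2!)² = 8.

8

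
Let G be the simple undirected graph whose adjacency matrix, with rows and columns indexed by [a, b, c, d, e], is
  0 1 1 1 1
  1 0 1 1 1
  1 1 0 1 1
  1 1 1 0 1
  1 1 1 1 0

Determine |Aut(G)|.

120

Every vertex has degree 4, so G is the complete graph K_5. Any permutation of the 5 vertices preserves K_5, so Aut(K_5) = S_5 of order 5! = 120.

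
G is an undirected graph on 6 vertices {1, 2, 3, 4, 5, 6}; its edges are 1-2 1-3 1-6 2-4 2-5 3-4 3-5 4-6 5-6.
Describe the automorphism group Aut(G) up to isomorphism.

S_3 ≀ Z_2

G is 3-regular and bipartite with parts {1, 4, 5} and {2, 3, 6} (each part is independent and every cross-pair is an edge), so G = K_{3,3}. Aut(K_{3,3}) is the wreath product S_3 ≀ Z_2: permute within each part, then optionally swap the parts; |Aut| = 2·(3!)² = 72.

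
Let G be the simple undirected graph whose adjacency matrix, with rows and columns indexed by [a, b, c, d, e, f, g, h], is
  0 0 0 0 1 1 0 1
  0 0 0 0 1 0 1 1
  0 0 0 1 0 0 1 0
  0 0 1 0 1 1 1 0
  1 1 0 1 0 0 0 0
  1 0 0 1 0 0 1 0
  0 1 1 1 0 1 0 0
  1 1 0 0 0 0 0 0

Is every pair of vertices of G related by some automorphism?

Automorphisms preserve degree, but G has vertices of degree 2 and vertices of degree 4; no automorphism maps one to the other, so G is not vertex-transitive.

No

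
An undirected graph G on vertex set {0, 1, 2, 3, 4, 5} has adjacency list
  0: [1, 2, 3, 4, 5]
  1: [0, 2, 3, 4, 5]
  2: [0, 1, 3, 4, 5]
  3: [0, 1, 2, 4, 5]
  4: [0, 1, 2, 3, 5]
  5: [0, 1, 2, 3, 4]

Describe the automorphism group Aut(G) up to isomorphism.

All 6 vertices are pairwise adjacent: G = K_6. Any permutation of the 6 vertices preserves K_6, so Aut(K_6) = S_6 of order 6! = 720.

the symmetric group on 6 letters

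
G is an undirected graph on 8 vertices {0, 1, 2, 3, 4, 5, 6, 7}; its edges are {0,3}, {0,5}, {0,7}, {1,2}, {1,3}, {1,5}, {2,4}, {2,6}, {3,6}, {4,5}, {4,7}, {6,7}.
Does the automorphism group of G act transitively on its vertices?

G is 3-regular and bipartite on 2^3 = 8 vertices with girth 4; it is the hypercube graph Q_3. Aut(Q_3) consists of the signed permutations of the 3 coordinate axes: 3! permutations times 2^3 sign flips, so |Aut| = 2^3·3! = 48. This group acts transitively on the 8 vertices.

Yes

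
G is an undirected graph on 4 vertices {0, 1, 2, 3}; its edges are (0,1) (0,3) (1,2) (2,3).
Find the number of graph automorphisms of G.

8

G is 2-regular and bipartite on 2^2 = 4 vertices with girth 4; it is the hypercube graph Q_2. Aut(Q_2) consists of the signed permutations of the 2 coordinate axes: 2! permutations times 2^2 sign flips, so |Aut| = 2^2·2! = 8.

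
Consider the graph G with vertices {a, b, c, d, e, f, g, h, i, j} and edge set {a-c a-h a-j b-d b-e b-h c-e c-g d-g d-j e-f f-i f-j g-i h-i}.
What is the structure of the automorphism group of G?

G is 3-regular on 10 vertices with no triangles and no 4-cycles (girth 5): this is the Petersen graph. It is a classical fact that the Petersen graph has automorphism group S_5 (order 120), arising from its description as the Kneser graph K(5,2).

S_5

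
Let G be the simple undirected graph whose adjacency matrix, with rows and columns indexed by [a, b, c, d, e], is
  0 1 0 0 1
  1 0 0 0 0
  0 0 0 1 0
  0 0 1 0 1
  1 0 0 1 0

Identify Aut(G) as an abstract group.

C_2

The degree sequence is [2, 1, 1, 2, 2]; the two degree-1 vertices b and c are the ends of a path, so G = P_5. The only nontrivial automorphism of a path is the end-to-end reflection, so Aut(G) ≅ Z_2.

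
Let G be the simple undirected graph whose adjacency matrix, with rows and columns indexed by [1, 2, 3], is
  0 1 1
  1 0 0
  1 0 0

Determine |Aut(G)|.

2

The degree sequence is [2, 1, 1]; the two degree-1 vertices 2 and 3 are the ends of a path, so G = P_3. A path has exactly one nontrivial symmetry — reversal — giving Aut(G) of order 2.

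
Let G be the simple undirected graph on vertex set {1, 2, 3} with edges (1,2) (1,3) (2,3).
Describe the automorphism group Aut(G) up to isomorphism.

All 3 vertices are pairwise adjacent: G = K_3. Every bijection on the vertex set is an automorphism of K_3; hence Aut(K_3) ≅ S_3, order 6.

the symmetric group on 3 letters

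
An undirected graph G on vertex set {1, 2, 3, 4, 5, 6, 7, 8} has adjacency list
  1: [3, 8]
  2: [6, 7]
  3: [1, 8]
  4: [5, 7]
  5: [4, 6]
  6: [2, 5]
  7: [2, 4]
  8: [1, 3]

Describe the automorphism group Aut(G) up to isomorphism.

G has two connected components, {2, 4, 5, 6, 7} and {1, 3, 8}; each is 2-regular, so G = C_5 ⊔ C_3. No automorphism exchanges components of different sizes, hence Aut(G) is the direct product D_3 × D_5, order 60.

D_3 × D_5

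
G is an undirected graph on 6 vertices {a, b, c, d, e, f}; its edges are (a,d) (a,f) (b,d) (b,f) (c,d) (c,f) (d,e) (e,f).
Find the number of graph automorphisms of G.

The vertices split by degree into {d, f} (degree 4) and {a, b, c, e} (degree 2); every edge runs between the two parts, so G is the complete bipartite graph K_{2,4}. Automorphisms preserve the bipartition setwise (since the parts differ in size) and act as S_2 × S_4 within it; |Aut| = 48.

48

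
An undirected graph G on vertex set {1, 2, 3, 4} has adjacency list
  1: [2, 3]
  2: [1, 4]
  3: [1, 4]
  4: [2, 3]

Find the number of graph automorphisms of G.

G is 2-regular and connected on 4 vertices, i.e. the cycle C_4. C_4 has 4 rotations and 4 reflections, so Aut(C_4) ≅ D_4 of order 8.

8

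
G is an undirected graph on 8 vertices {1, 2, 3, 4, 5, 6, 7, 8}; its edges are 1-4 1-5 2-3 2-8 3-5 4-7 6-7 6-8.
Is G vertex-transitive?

Yes

G is 2-regular and connected on 8 vertices, i.e. the cycle C_8. The automorphisms of the 8-cycle are exactly the symmetries of a regular 8-gon: the dihedral group D_8, |D_8| = 16. Under this action every vertex can be carried to every other, so G is vertex-transitive.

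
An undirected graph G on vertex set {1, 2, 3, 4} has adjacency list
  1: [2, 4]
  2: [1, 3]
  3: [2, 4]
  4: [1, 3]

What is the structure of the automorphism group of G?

D_4

G is 2-regular and connected on 4 vertices, i.e. the cycle C_4. C_4 has 4 rotations and 4 reflections, so Aut(C_4) ≅ D_4 of order 8.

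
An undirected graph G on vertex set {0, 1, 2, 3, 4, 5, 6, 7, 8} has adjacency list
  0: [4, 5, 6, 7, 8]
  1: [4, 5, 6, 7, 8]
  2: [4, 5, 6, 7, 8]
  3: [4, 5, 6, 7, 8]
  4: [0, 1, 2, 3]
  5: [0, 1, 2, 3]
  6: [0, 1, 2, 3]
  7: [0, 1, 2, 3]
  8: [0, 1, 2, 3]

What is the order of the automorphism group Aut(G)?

The vertices split by degree into {0, 1, 2, 3} (degree 5) and {4, 5, 6, 7, 8} (degree 4); every edge runs between the two parts, so G is the complete bipartite graph K_{4,5}. The parts have unequal sizes, so no automorphism swaps them; each part is permuted independently, giving S_5 × S_4 of order 5!·4! = 2880.

2880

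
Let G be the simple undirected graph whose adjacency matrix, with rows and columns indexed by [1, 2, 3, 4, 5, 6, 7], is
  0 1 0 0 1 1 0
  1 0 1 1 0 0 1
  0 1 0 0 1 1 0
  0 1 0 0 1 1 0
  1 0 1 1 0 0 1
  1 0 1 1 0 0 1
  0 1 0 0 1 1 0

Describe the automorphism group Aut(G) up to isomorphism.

The vertices split by degree into {2, 5, 6} (degree 4) and {1, 3, 4, 7} (degree 3); every edge runs between the two parts, so G is the complete bipartite graph K_{3,4}. Automorphisms preserve the bipartition setwise (since the parts differ in size) and act as S_3 × S_4 within it; |Aut| = 144.

S_3 × S_4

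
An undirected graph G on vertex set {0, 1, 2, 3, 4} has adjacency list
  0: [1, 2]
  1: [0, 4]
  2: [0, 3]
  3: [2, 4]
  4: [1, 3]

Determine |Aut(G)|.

10

G is 2-regular and connected on 5 vertices, i.e. the cycle C_5. C_5 has 5 rotations and 5 reflections, so Aut(C_5) ≅ D_5 of order 10.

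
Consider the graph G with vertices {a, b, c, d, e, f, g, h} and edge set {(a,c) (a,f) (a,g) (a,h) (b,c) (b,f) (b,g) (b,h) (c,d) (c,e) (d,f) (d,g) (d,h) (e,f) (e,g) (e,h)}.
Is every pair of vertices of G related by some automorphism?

Yes

G is 4-regular and bipartite with parts {a, b, d, e} and {c, f, g, h} (each part is independent and every cross-pair is an edge), so G = K_{4,4}. Each part can be permuted independently (S_4 × S_4) and the two equal-size parts can also be swapped, giving (S_4 × S_4) ⋊ Z_2 of order 2·(4!)² = 1152. Under this action every vertex can be carried to every other, so G is vertex-transitive.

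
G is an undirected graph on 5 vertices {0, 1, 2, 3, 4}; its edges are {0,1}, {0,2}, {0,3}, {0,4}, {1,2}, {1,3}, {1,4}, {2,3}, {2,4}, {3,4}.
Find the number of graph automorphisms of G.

120

Every vertex has degree 4, so G is the complete graph K_5. Every bijection on the vertex set is an automorphism of K_5; hence Aut(K_5) ≅ S_5, order 120.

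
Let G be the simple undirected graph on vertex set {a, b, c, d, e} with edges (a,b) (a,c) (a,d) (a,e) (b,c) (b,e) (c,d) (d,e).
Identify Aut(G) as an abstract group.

the dihedral group of order 8

Vertex a is the unique vertex of degree 4; the remaining 4 vertices each have degree 3 and induce a cycle, so G is the wheel on 5 vertices with hub a. With the hub fixed, the remaining symmetry is that of the rim cycle C_4, giving the dihedral group D_4.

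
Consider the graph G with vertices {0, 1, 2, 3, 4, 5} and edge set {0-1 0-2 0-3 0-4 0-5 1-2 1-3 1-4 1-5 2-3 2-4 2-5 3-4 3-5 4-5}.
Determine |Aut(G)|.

720

Every vertex has degree 5, so G is the complete graph K_6. Any permutation of the 6 vertices preserves K_6, so Aut(K_6) = S_6 of order 6! = 720.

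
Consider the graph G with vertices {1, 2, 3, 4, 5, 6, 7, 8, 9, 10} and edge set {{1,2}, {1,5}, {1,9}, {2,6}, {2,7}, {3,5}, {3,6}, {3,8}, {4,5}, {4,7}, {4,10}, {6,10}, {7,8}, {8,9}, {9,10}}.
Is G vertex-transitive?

G is 3-regular on 10 vertices with no triangles and no 4-cycles (girth 5): this is the Petersen graph. Viewing the Petersen graph as the Kneser graph K(5,2) — vertices are 2-subsets of {1,…,5}, edges join disjoint pairs — its automorphisms are exactly the permutations of the 5-element set, so Aut ≅ S_5 of order 120. This group acts transitively on the 10 vertices.

Yes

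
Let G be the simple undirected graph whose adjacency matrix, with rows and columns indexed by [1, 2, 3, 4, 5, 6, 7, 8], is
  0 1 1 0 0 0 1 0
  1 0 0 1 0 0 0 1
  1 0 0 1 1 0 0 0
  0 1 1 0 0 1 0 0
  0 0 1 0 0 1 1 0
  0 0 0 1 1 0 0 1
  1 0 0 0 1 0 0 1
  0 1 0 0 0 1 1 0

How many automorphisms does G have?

G is 3-regular and bipartite on 2^3 = 8 vertices with girth 4; it is the hypercube graph Q_3. The symmetry group of the 3-cube is the hyperoctahedral group B_3 = Z_2 ≀ S_3, of order 2^3·3! = 48.

48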